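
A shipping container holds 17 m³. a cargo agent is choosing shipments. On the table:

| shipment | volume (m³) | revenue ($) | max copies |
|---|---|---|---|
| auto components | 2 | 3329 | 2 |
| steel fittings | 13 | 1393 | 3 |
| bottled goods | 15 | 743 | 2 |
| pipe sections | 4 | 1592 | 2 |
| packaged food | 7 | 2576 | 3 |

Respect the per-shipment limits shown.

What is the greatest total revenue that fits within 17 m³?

10826

Ranking by ratio (revenue/m³): auto components 1664.50, pipe sections 398.00, packaged food 368.00, steel fittings 107.15.
Greedy by ratio would take 2×auto components + 2×pipe sections: 12 m³ used, total 9842.
The 4 m³ tied up in pipe sections is better spent on packaged food — total rises to 10826 (15 m³).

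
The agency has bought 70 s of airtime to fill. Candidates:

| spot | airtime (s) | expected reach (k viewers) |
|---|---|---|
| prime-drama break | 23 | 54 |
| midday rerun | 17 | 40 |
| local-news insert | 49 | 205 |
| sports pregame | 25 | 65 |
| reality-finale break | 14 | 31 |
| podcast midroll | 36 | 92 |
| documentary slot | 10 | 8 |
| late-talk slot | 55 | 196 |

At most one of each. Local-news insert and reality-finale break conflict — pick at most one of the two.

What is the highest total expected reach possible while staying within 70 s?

Taking midday rerun + local-news insert: 66 s used, 245 in expected reach.
Nothing else feasible within 70 s beats 245.

245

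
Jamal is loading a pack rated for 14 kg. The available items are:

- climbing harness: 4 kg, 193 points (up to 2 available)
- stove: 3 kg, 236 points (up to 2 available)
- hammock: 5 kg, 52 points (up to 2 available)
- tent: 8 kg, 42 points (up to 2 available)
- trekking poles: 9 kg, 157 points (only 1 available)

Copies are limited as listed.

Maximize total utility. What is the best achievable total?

858

Taking 2×climbing harness + 2×stove: 14 kg used, 858 in utility.
Every other selection either busts 14 kg or exceeds an availability limit or fails to beat 858.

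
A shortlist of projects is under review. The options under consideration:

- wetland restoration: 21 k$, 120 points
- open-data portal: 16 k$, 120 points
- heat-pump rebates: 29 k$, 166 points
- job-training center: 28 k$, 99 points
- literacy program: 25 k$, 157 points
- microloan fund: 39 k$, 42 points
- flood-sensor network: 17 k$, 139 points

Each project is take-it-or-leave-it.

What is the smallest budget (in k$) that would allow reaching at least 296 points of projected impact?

42

Need the lightest bundle worth ≥ 296.
Taking literacy program + flood-sensor network gives 296 (≥ 296) for 42 k$.
No combination under 42 k$ hits 296.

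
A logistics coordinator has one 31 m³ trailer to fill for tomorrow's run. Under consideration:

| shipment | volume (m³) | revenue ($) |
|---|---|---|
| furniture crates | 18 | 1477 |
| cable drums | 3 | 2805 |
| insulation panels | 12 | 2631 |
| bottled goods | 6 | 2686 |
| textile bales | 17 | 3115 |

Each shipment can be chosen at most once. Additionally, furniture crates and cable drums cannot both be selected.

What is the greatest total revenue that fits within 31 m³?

8606

By revenue per m³: cable drums 935.00, bottled goods 447.67, insulation panels 219.25 lead.
Greedy by ratio would take cable drums + insulation panels + bottled goods: 21 m³ used, total 8122.
The 12 m³ tied up in insulation panels is better spent on textile bales — total rises to 8606 (26 m³).
Next best is cable drums + insulation panels + bottled goods at 8122 (21 m³) — short by 484.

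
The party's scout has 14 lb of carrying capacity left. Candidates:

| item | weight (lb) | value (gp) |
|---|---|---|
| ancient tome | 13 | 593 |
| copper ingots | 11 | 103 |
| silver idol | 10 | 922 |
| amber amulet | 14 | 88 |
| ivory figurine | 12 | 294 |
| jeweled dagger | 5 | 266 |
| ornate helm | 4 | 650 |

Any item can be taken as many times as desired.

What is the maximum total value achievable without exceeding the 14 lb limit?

1950

The ratio ordering already packs tightly: 3×ornate helm, 12 lb, 1950.
The spare 2 lb is too small for any remaining item, and no exchange beats 1950.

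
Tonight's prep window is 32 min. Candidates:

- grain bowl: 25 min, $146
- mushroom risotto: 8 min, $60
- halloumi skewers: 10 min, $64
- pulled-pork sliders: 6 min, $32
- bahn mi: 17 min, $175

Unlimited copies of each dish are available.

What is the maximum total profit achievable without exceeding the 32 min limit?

267

Ranking by ratio (profit/min): bahn mi 10.29, mushroom risotto 7.50, halloumi skewers 6.40, grain bowl 5.84.
Taking mushroom risotto + pulled-pork sliders + bahn mi: 31 min used, 267 in profit.
No other feasible combination exceeds 267.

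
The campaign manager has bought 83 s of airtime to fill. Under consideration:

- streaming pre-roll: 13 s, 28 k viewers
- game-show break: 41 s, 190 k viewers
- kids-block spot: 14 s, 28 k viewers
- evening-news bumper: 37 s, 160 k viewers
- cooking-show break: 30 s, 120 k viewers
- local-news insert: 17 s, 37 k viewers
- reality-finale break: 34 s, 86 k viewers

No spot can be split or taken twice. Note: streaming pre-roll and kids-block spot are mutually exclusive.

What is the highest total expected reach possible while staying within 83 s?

Density check — game-show break 4.63, evening-news bumper 4.32, cooking-show break 4.00, reality-finale break 2.53 are the best per s.
The ratio ordering already packs tightly: game-show break + evening-news bumper, 78 s, 350.
An exhaustive check of the 128 subsets confirms 350.

350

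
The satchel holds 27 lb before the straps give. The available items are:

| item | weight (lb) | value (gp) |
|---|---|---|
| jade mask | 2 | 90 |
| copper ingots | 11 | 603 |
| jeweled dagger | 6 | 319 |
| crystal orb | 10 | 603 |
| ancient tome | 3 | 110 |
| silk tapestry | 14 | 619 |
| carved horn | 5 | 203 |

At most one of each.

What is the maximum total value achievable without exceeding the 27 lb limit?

1525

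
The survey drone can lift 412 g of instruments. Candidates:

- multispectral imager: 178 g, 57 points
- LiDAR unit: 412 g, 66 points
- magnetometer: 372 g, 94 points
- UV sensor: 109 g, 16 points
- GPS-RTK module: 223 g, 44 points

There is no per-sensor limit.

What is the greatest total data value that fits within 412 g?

114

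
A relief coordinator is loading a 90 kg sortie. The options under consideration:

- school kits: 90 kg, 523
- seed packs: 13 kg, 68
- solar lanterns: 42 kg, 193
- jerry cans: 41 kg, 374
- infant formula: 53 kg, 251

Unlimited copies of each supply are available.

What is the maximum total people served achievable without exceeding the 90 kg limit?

Best packing: 2×jerry cans — 82 kg, 748 total.
No other feasible combination exceeds 748.

748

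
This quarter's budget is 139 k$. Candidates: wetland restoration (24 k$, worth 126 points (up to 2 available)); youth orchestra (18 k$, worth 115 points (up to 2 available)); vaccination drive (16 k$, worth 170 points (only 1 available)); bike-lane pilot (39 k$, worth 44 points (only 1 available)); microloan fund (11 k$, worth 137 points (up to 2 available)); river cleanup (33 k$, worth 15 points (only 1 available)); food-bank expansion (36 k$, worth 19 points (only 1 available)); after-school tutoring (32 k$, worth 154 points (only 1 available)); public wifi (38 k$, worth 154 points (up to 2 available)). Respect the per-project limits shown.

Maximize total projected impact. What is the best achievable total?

Taking the top-ratio projects first gives 2×wetland restoration + 2×youth orchestra + vaccination drive + 2×microloan fund for 926 (122 k$).
The 18 k$ tied up in youth orchestra is better spent on after-school tutoring — total rises to 965 (136 k$).
Nothing else within 139 k$ beats 965.

965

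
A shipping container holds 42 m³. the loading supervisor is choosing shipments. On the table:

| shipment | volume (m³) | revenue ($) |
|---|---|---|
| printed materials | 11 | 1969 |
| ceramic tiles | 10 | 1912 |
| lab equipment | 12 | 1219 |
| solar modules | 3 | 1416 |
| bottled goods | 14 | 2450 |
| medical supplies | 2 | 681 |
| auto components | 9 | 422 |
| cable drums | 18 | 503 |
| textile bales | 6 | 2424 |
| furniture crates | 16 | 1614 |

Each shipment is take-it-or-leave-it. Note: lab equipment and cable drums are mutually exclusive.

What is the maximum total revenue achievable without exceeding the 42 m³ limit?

8940

Filling by ratio: printed materials + ceramic tiles + solar modules + medical supplies + auto components + textile bales for 8824, with 1 m³ left unused.
Replace medical supplies and auto components with lab equipment: the trade gains 116 net, giving 8940 at 42 m³.
Printed materials + solar modules + bottled goods + medical supplies + textile bales matches that 8940 at 36 m³; no feasible combination exceeds it.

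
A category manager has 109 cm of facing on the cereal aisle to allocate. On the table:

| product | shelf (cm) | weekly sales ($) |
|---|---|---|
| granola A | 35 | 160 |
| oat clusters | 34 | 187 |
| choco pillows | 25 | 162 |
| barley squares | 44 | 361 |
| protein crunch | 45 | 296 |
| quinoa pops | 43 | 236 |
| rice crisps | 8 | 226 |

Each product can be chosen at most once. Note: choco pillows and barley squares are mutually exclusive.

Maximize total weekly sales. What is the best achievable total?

Barley squares + protein crunch + rice crisps uses 97 of the 109 cm and totals 883.

883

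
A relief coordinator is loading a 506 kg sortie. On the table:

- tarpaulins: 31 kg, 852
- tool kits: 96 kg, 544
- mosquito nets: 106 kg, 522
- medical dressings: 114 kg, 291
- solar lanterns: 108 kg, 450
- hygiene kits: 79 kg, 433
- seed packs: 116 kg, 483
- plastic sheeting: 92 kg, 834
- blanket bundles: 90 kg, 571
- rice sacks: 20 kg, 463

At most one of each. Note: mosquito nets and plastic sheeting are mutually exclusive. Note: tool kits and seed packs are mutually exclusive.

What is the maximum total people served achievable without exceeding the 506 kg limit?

3714

Greedy by ratio would take tarpaulins + tool kits + hygiene kits + plastic sheeting + blanket bundles + rice sacks: 408 kg used, total 3697.
Replace hygiene kits with solar lanterns: the trade gains 17 net, giving 3714 at 437 kg.
An exhaustive check of the 1024 subsets confirms 3714.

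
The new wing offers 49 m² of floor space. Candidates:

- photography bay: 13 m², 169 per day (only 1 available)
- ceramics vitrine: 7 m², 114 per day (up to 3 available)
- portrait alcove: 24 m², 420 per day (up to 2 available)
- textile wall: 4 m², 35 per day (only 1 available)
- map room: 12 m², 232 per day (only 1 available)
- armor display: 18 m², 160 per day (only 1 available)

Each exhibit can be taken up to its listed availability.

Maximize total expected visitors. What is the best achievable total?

840

A density-first pass picks ceramics vitrine + portrait alcove + textile wall + map room — 801 at 47 m².
The 23 m² tied up in ceramics vitrine and textile wall and map room is better spent on portrait alcove — total rises to 840 (48 m²).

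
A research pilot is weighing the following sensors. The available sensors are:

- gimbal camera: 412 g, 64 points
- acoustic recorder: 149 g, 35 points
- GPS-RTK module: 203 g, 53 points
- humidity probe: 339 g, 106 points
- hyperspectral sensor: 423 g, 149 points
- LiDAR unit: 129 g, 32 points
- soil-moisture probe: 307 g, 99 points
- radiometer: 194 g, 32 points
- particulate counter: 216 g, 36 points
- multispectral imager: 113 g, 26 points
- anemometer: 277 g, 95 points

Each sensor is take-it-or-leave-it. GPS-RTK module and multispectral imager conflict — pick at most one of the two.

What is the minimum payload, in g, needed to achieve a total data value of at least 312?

Look for the lowest-payload combination reaching 312.
humidity probe + hyperspectral sensor + LiDAR unit + multispectral imager reaches 313 using 1004 g.
Any bundle with less than 1004 g falls short of 312.

1004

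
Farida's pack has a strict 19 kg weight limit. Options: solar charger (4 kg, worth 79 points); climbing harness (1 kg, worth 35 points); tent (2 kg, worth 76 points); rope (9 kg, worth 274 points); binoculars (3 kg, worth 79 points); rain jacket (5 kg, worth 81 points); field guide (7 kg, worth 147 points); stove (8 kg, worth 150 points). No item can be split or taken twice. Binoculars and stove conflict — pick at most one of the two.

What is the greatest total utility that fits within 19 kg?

Taking solar charger + climbing harness + tent + rope + binoculars: 19 kg used, 543 in utility.
That's the maximum — no feasible swap from here does better than 543.

543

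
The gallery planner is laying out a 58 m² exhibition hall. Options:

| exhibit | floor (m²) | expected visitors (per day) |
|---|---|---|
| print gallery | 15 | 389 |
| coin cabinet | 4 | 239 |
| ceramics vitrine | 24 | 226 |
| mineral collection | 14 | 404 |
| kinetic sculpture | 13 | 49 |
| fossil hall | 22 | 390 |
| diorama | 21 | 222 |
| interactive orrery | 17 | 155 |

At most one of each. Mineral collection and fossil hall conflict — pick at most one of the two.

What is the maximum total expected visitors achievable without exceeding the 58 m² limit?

1258

By expected visitors per m²: coin cabinet 59.75, mineral collection 28.86, print gallery 25.93 lead.
Best packing: print gallery + coin cabinet + ceramics vitrine + mineral collection — 57 m², 1258 total.
No other feasible combination exceeds 1258.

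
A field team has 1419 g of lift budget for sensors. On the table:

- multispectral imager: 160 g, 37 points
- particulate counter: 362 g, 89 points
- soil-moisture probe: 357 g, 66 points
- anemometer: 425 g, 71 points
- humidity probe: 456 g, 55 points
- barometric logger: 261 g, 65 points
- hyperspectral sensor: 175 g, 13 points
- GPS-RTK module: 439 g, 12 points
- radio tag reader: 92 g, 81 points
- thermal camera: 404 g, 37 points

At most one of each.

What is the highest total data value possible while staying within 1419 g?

351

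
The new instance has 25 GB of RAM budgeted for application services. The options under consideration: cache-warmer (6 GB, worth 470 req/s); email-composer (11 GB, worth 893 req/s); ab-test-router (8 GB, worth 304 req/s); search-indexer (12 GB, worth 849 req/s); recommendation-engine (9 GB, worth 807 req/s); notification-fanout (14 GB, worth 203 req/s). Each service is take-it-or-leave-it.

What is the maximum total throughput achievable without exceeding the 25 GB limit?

1742

Ranking by ratio (throughput/GB): recommendation-engine 89.67, email-composer 81.18, cache-warmer 78.33, search-indexer 70.75.
Greedy by ratio would take email-composer + recommendation-engine: 20 GB used, total 1700.
The 9 GB tied up in recommendation-engine is better spent on search-indexer — total rises to 1742 (23 GB).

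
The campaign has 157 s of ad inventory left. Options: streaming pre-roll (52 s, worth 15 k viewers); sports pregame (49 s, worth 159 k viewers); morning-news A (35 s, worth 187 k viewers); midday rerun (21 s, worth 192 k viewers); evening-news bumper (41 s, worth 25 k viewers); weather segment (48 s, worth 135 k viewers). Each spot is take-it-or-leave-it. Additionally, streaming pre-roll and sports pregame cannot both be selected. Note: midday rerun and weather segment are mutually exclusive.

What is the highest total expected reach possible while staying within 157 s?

Density check — midday rerun 9.14, morning-news A 5.34, sports pregame 3.24 are the best per s.
Taking sports pregame + morning-news A + midday rerun + evening-news bumper: 146 s used, 563 in expected reach.
Next best is sports pregame + morning-news A + midday rerun at 538 (105 s) — short by 25.

563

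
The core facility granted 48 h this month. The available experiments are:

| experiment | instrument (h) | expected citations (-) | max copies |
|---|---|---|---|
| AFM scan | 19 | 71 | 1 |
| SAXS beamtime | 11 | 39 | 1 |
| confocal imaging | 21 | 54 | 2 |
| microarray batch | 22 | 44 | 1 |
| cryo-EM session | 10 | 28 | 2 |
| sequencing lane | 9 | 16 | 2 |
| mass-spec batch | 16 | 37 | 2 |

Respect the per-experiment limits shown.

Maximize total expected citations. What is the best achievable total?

147

Filling by ratio: AFM scan + SAXS beamtime + cryo-EM session for 138, with 8 h left unused.
The 10 h tied up in cryo-EM session is better spent on mass-spec batch — total rises to 147 (46 h).
That's the maximum — no swap from here does better than 147.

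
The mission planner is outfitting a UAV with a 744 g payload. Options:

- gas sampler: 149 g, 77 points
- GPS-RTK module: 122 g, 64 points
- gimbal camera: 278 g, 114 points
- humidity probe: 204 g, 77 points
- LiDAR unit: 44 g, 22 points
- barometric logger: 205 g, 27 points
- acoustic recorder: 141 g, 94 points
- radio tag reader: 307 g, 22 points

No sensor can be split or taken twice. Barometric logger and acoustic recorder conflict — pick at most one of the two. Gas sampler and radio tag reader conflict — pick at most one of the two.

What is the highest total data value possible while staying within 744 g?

371

Best packing: gas sampler + GPS-RTK module + gimbal camera + LiDAR unit + acoustic recorder — 734 g, 371 total.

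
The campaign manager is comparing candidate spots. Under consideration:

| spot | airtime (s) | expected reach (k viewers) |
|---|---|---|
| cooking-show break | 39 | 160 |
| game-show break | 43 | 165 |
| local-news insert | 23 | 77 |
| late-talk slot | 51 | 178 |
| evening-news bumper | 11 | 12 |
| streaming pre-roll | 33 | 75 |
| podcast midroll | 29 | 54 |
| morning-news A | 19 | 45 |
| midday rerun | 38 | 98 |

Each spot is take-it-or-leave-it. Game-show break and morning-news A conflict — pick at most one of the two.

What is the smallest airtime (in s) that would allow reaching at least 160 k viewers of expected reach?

39

Look for the lowest-airtime combination reaching 160.
cooking-show break: 160 expected reach at 39 s.
No combination under 39 s hits 160.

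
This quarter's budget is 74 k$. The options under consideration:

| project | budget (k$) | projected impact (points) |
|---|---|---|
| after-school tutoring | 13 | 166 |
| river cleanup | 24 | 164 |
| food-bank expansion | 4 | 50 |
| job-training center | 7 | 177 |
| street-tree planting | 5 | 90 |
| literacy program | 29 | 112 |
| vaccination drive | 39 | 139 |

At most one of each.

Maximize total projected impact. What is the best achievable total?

Taking after-school tutoring + river cleanup + food-bank expansion + job-training center + street-tree planting: 53 k$ used, 647 in projected impact.
That's the maximum — no swap from here does better than 647.

647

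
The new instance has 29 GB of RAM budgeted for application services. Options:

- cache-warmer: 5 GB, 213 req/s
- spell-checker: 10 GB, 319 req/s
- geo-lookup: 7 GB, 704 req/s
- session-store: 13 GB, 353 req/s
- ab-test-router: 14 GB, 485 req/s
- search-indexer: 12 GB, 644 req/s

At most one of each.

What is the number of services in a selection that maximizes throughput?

3

The maximum throughput within 29 GB is 1667.
spell-checker + geo-lookup + search-indexer hits 1667 at 29 GB.
All optima have 3 services.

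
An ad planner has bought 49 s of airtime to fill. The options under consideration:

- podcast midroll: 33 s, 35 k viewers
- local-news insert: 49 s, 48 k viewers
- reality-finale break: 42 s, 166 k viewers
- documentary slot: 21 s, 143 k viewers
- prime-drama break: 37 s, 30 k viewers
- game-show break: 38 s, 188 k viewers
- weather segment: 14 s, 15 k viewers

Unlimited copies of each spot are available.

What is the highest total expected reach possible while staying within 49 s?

286

Ranking by ratio (expected reach/s): documentary slot 6.81, game-show break 4.95, reality-finale break 3.95.
Taking 2×documentary slot: 42 s used, 286 in expected reach.
Every other selection either busts 49 s or fails to beat 286.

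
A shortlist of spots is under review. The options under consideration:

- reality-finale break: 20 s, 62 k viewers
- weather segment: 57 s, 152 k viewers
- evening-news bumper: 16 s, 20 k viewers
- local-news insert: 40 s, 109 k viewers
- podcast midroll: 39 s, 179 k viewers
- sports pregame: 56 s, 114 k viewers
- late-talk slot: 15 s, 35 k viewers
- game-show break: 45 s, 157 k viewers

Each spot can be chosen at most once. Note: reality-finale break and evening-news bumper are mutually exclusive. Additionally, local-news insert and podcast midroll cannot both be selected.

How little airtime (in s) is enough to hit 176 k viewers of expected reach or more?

39

Need the lightest bundle worth ≥ 176.
Taking podcast midroll gives 179 (≥ 176) for 39 s.
Any bundle with less than 39 s falls short of 176.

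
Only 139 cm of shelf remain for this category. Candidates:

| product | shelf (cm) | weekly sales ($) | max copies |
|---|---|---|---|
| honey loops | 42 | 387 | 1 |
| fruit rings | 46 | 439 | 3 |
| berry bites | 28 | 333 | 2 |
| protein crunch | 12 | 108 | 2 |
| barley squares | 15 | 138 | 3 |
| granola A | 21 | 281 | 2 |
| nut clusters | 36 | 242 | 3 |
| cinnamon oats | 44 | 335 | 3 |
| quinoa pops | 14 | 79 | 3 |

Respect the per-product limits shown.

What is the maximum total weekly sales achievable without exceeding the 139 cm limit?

1582

Filling by ratio: 2×berry bites + 2×barley squares + 2×granola A for 1504, with 11 cm left unused.
The 15 cm tied up in barley squares is better spent on 2×protein crunch — total rises to 1582 (137 cm).
That's the maximum — no swap from here does better than 1582.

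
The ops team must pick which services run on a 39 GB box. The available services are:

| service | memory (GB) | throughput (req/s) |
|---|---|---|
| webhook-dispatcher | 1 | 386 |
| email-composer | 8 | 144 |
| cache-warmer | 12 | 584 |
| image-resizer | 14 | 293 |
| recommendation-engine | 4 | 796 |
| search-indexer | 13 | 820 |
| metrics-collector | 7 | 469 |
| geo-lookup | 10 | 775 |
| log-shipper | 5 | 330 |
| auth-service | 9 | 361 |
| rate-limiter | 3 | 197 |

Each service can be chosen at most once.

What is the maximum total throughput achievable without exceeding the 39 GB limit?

3443

Density check — webhook-dispatcher 386.00, recommendation-engine 199.00, geo-lookup 77.50, metrics-collector 67.00 are the best per GB.
Greedy by ratio would take webhook-dispatcher + recommendation-engine + metrics-collector + geo-lookup + log-shipper + auth-service + rate-limiter: 39 GB used, total 3314.
Replace log-shipper and auth-service with search-indexer: the trade gains 129 net, giving 3443 at 38 GB.
The closest alternative, webhook-dispatcher + cache-warmer + recommendation-engine + metrics-collector + geo-lookup + log-shipper, reaches only 3340.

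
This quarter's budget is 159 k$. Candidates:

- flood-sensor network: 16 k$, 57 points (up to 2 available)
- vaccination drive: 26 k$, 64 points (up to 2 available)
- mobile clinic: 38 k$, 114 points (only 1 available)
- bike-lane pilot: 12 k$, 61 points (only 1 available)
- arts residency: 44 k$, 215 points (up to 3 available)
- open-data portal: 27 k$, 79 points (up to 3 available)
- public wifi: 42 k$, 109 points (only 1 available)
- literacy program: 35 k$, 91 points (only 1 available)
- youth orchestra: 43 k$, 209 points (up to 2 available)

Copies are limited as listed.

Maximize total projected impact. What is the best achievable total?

757

Filling by ratio: bike-lane pilot + 3×arts residency for 706, with 15 k$ left unused.
Replace arts residency with flood-sensor network + youth orchestra: the trade gains 51 net, giving 757 at 159 k$.
No other feasible combination exceeds 757.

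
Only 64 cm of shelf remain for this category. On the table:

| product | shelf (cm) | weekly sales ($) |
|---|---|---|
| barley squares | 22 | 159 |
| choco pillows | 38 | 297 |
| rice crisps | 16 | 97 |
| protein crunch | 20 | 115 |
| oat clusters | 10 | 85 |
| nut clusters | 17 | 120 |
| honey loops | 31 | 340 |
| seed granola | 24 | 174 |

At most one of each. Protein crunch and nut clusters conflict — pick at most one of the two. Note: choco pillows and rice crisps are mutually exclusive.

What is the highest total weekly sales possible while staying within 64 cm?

584

Best packing: barley squares + oat clusters + honey loops — 63 cm, 584 total.
Runner-up rice crisps + nut clusters + honey loops tops out at 557.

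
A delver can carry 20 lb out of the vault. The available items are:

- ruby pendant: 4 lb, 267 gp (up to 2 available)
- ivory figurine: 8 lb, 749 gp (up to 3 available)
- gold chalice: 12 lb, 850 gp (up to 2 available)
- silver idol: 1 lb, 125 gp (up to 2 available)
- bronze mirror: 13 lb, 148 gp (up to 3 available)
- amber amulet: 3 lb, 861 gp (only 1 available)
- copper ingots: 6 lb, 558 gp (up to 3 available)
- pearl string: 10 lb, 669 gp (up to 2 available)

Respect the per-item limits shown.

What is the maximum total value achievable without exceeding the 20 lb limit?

2484

Filling by ratio: ivory figurine + 2×silver idol + amber amulet + copper ingots for 2418, with 1 lb left unused.
Replace silver idol and copper ingots with ivory figurine: the trade gains 66 net, giving 2484 at 20 lb.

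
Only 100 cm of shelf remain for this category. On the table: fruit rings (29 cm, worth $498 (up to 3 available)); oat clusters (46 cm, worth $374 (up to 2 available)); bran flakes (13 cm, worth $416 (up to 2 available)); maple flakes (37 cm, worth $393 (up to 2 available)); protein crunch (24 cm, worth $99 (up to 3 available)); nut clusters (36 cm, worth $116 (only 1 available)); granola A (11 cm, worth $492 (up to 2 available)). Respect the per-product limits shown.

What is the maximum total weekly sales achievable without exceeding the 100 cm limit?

Density check — granola A 44.73, bran flakes 32.00, fruit rings 17.17, maple flakes 10.62 are the best per cm.
Greedy by ratio would take fruit rings + 2×bran flakes + 2×granola A: 77 cm used, total 2314.
Dropping bran flakes frees 13 cm; slotting in fruit rings (29 cm) lifts the total to 2396 at 93 cm.
Nothing else within 100 cm beats 2396.

2396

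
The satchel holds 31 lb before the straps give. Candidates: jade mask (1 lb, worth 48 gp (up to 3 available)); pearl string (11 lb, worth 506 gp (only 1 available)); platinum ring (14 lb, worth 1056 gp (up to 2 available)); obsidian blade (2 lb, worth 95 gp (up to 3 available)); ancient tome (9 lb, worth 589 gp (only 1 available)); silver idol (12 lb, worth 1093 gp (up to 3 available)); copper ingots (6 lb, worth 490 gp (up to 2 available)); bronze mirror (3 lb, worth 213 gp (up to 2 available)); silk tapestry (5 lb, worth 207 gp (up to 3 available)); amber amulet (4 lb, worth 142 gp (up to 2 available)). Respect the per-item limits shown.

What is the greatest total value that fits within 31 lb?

2724

By value per lb: silver idol 91.08, copper ingots 81.67, platinum ring 75.43 lead.
Taking jade mask + 2×silver idol + copper ingots: 31 lb used, 2724 in value.
No other feasible combination exceeds 2724.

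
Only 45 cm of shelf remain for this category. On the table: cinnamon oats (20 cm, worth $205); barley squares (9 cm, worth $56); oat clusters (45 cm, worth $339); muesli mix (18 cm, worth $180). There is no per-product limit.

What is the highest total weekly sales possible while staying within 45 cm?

Ranking by ratio (weekly sales/cm): cinnamon oats 10.25, muesli mix 10.00, oat clusters 7.53, barley squares 6.22.
Filling by ratio: 2×cinnamon oats for 410, with 5 cm left unused.
Replace 2×cinnamon oats with barley squares + 2×muesli mix: the trade gains 6 net, giving 416 at 45 cm.
That's the maximum — no swap from here does better than 416.

416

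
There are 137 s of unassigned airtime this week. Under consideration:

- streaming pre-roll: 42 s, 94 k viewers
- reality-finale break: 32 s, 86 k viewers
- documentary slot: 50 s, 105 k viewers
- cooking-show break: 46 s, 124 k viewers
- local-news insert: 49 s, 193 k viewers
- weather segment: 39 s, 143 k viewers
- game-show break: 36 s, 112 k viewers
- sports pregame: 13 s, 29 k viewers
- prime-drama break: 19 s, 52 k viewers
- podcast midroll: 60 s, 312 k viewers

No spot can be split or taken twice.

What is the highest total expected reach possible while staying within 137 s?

567

Filling by ratio: local-news insert + prime-drama break + podcast midroll for 557, with 9 s left unused.
The 68 s tied up in local-news insert and prime-drama break is better spent on weather segment + game-show break — total rises to 567 (135 s).
Runner-up local-news insert + prime-drama break + podcast midroll tops out at 557.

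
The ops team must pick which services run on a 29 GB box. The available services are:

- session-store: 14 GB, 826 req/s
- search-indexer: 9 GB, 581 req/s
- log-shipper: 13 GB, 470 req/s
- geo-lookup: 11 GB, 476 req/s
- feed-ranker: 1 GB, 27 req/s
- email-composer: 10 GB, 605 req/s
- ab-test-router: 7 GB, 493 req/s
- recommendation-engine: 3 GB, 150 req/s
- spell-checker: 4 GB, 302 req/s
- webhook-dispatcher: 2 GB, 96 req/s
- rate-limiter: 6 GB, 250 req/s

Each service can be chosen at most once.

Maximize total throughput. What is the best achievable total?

1829

Ranking by ratio (throughput/GB): spell-checker 75.50, ab-test-router 70.43, search-indexer 64.56.
A density-first pass picks search-indexer + feed-ranker + ab-test-router + recommendation-engine + spell-checker + webhook-dispatcher — 1649 at 26 GB.
Dropping feed-ranker and spell-checker and webhook-dispatcher frees 7 GB; slotting in email-composer (10 GB) lifts the total to 1829 at 29 GB.
Every other selection either busts 29 GB or fails to beat 1829.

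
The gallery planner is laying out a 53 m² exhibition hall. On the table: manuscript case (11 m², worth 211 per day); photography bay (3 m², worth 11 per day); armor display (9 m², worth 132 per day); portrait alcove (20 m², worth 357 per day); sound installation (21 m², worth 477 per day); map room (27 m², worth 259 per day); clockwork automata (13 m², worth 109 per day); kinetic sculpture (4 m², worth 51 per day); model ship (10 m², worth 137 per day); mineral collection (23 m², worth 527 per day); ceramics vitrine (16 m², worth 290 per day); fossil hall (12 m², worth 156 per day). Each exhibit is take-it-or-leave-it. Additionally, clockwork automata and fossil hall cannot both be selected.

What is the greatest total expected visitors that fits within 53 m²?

Armor display + sound installation + mineral collection uses 53 of the 53 m² and totals 1136.

1136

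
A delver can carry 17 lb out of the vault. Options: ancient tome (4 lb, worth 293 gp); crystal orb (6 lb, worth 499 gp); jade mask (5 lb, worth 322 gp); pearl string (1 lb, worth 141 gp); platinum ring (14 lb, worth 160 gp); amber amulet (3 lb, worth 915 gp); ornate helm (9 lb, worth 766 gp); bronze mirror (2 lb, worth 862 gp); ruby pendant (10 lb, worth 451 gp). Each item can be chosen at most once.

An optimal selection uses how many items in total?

Best achievable value is 2739.
For example crystal orb + jade mask + pearl string + amber amulet + bronze mirror achieves it, using 17 lb.
Every optimal selection uses 5 items.

5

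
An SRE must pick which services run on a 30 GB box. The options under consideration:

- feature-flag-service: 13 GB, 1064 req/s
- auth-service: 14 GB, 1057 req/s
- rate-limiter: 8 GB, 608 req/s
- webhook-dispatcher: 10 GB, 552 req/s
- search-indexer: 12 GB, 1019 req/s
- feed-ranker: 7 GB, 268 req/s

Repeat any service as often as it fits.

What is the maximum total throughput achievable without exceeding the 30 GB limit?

Taking the top-ratio services first gives 2×search-indexer for 2038 (24 GB).
Dropping 2×search-indexer frees 24 GB; slotting in feature-flag-service + 2×rate-limiter (29 GB) lifts the total to 2280 at 29 GB.
That's the maximum — no swap from here does better than 2280.

2280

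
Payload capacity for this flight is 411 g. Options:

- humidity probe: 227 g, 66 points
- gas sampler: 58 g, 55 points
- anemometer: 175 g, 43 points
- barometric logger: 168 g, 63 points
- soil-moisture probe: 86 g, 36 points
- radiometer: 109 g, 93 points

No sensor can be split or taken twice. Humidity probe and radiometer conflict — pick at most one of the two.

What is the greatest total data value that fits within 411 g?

211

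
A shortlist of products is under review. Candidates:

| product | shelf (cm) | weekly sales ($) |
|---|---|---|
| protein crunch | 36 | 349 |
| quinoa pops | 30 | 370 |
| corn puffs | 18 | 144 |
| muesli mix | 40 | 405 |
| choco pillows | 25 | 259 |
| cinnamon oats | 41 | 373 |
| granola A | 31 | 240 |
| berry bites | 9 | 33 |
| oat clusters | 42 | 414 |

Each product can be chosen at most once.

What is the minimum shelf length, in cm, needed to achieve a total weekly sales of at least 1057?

104

Minimise cm subject to total weekly sales ≥ 1057.
quinoa pops + muesli mix + choco pillows + berry bites reaches 1067 using 104 cm.
Below 104 cm the best achievable stays under 1057.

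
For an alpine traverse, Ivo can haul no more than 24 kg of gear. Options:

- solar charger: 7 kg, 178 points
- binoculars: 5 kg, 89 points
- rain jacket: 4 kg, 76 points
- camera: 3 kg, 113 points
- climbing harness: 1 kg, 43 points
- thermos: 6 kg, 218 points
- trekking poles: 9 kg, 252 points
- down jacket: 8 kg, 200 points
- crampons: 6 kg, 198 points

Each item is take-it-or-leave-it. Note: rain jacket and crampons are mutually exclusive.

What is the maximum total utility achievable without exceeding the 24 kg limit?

781

Filling by ratio: solar charger + camera + climbing harness + thermos + crampons for 750, with 1 kg left unused.
The 8 kg tied up in solar charger and climbing harness is better spent on trekking poles — total rises to 781 (24 kg).
No other feasible combination exceeds 781.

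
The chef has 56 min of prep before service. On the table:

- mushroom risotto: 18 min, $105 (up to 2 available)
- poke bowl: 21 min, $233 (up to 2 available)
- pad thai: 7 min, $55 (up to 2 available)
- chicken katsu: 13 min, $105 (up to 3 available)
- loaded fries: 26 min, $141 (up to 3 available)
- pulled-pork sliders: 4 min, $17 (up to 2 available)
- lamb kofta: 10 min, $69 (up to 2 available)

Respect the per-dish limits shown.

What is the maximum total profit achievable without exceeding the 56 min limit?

By profit per min: poke bowl 11.10, chicken katsu 8.08, pad thai 7.86 lead.
Greedy by ratio would take 2×poke bowl + chicken katsu: 55 min used, total 571.
Dropping chicken katsu frees 13 min; slotting in 2×pad thai (14 min) lifts the total to 576 at 56 min.
Every other selection either busts 56 min or exceeds an availability limit or fails to beat 576.

576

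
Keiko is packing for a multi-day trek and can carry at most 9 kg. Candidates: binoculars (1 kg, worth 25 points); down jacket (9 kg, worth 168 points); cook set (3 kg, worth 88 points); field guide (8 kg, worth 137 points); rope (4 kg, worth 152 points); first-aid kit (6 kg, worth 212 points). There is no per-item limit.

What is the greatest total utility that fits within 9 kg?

329

Binoculars + 2×rope uses 9 of the 9 kg and totals 329.
Every other selection either busts 9 kg or fails to beat 329.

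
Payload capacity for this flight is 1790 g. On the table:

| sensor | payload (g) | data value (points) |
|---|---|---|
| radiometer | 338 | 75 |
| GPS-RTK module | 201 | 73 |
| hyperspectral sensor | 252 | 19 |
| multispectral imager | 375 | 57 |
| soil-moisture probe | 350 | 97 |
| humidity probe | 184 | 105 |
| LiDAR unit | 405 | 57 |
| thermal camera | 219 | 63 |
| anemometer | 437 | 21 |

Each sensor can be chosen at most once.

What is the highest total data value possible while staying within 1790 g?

Ranking by ratio (data value/g): humidity probe 0.57, GPS-RTK module 0.36, thermal camera 0.29.
Taking radiometer + GPS-RTK module + multispectral imager + soil-moisture probe + humidity probe + thermal camera: 1667 g used, 470 in data value.
No other feasible combination exceeds 470.

470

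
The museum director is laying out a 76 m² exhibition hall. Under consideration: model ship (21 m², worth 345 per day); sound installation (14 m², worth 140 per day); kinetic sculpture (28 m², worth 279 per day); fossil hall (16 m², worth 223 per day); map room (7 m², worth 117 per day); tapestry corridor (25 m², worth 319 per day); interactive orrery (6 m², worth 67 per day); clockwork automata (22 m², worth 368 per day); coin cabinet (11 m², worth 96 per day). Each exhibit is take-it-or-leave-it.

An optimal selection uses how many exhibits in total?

4

Optimal total is 1149.
model ship + map room + tapestry corridor + clockwork automata hits 1149 at 75 m².
All optima have 4 exhibits.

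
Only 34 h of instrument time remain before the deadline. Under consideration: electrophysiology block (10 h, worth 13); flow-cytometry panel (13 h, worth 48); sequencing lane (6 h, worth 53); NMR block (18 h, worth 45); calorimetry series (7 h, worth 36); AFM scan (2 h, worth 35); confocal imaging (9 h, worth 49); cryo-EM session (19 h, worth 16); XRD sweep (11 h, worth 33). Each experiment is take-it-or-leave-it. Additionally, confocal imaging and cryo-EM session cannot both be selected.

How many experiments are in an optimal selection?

5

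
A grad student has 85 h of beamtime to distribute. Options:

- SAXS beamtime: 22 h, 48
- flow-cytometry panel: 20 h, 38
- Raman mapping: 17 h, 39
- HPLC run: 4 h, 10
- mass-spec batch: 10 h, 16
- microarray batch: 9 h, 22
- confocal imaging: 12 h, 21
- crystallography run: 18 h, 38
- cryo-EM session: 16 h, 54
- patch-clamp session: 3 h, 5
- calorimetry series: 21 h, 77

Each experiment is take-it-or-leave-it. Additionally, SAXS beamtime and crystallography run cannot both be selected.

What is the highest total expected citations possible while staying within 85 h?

240

Taking SAXS beamtime + Raman mapping + microarray batch + cryo-EM session + calorimetry series: 85 h used, 240 in expected citations.
Raman mapping + HPLC run + microarray batch + crystallography run + cryo-EM session + calorimetry series (85 h) also reaches 240 — a tie, but nothing goes higher.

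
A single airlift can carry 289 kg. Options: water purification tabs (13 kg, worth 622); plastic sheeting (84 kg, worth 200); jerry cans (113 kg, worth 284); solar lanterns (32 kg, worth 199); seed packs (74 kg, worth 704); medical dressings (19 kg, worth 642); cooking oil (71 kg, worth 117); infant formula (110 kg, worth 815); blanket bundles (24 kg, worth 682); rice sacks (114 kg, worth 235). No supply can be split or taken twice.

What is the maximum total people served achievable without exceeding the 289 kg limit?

3664

Best packing: water purification tabs + solar lanterns + seed packs + medical dressings + infant formula + blanket bundles — 272 kg, 3664 total.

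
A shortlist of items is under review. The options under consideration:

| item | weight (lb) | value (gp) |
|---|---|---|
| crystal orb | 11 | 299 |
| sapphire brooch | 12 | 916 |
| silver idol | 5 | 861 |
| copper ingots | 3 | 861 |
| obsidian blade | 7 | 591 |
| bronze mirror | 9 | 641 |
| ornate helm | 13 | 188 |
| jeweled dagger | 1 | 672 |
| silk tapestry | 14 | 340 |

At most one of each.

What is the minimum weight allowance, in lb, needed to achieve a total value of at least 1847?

9

Look for the lowest-weight combination reaching 1847.
silver idol + copper ingots + jeweled dagger reaches 2394 using 9 lb.
No combination under 9 lb hits 1847.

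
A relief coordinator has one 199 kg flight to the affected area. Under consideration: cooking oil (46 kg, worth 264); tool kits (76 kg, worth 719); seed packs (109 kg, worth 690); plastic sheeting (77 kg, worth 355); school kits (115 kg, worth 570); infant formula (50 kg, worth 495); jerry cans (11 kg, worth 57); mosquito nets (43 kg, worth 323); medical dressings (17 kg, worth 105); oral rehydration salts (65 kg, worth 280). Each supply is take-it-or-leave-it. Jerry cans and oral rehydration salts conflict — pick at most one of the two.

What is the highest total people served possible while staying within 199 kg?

1699

By people served per kg: infant formula 9.90, tool kits 9.46, mosquito nets 7.51 lead.
Best packing: tool kits + infant formula + jerry cans + mosquito nets + medical dressings — 197 kg, 1699 total.
Runner-up tool kits + infant formula + mosquito nets + medical dressings tops out at 1642.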